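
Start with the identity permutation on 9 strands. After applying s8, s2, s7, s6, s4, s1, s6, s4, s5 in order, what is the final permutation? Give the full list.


Starting with identity [1, 2, 3, 4, 5, 6, 7, 8, 9].
Apply generators in sequence:
  After s8: [1, 2, 3, 4, 5, 6, 7, 9, 8]
  After s2: [1, 3, 2, 4, 5, 6, 7, 9, 8]
  After s7: [1, 3, 2, 4, 5, 6, 9, 7, 8]
  After s6: [1, 3, 2, 4, 5, 9, 6, 7, 8]
  After s4: [1, 3, 2, 5, 4, 9, 6, 7, 8]
  After s1: [3, 1, 2, 5, 4, 9, 6, 7, 8]
  After s6: [3, 1, 2, 5, 4, 6, 9, 7, 8]
  After s4: [3, 1, 2, 4, 5, 6, 9, 7, 8]
  After s5: [3, 1, 2, 4, 6, 5, 9, 7, 8]
Final permutation: [3, 1, 2, 4, 6, 5, 9, 7, 8]

[3, 1, 2, 4, 6, 5, 9, 7, 8]


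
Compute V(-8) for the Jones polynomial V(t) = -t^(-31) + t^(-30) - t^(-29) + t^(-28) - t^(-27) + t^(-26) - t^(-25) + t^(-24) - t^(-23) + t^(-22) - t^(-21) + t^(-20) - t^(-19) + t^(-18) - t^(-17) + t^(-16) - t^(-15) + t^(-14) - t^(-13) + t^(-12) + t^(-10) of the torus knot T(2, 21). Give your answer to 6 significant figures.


Substituting t = -8 into V(t) = -t^(-31) + t^(-30) - t^(-29) + t^(-28) - t^(-27) + t^(-26) - t^(-25) + t^(-24) - t^(-23) + t^(-22) - t^(-21) + t^(-20) - t^(-19) + t^(-18) - t^(-17) + t^(-16) - t^(-15) + t^(-14) - t^(-13) + t^(-12) + t^(-10):
  (-)t^(-31) = 1.00974e-28
  (+)t^(-30) = 8.07794e-28
  (-)t^(-29) = 6.46235e-27
  (+)t^(-28) = 5.16988e-26
  (-)t^(-27) = 4.1359e-25
  (+)t^(-26) = 3.30872e-24
  (-)t^(-25) = 2.64698e-23
  (+)t^(-24) = 2.11758e-22
  (-)t^(-23) = 1.69407e-21
  (+)t^(-22) = 1.35525e-20
  (-)t^(-21) = 1.0842e-19
  (+)t^(-20) = 8.67362e-19
  (-)t^(-19) = 6.93889e-18
  (+)t^(-18) = 5.55112e-17
  (-)t^(-17) = 4.44089e-16
  (+)t^(-16) = 3.55271e-15
  (-)t^(-15) = 2.84217e-14
  (+)t^(-14) = 2.27374e-13
  (-)t^(-13) = 1.81899e-12
  (+)t^(-12) = 1.45519e-11
  (+)t^(-10) = 9.31323e-10
Sum = (1.00974e-28) + (8.07794e-28) + (6.46235e-27) + (5.16988e-26) + (4.1359e-25) + (3.30872e-24) + (2.64698e-23) + (2.11758e-22) + (1.69407e-21) + (1.35525e-20) + (1.0842e-19) + (8.67362e-19) + (6.93889e-18) + (5.55112e-17) + (4.44089e-16) + (3.55271e-15) + (2.84217e-14) + (2.27374e-13) + (1.81899e-12) + (1.45519e-11) + (9.31323e-10)
= 9.479533349e-10
Rounded to 6 significant figures: 9.47953e-10

9.47953e-10


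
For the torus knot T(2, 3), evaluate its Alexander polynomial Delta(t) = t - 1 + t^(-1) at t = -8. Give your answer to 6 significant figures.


Substituting t = -8 into Delta(t) = t - 1 + t^(-1):
Term values: (-8) + (-1) + (-0.125)
Sum = -9.125
Rounded to 6 significant figures: -9.125

-9.125


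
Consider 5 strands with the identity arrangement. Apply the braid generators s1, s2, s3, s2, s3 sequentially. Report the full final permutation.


Starting with identity [1, 2, 3, 4, 5].
Apply generators in sequence:
  After s1: [2, 1, 3, 4, 5]
  After s2: [2, 3, 1, 4, 5]
  After s3: [2, 3, 4, 1, 5]
  After s2: [2, 4, 3, 1, 5]
  After s3: [2, 4, 1, 3, 5]
Final permutation: [2, 4, 1, 3, 5]

[2, 4, 1, 3, 5]


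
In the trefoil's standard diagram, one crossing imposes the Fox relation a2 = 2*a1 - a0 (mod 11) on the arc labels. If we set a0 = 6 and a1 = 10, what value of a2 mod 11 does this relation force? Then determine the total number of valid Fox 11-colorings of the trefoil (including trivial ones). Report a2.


Step 1: Apply the given crossing relation 2*a1 - a0 - a2 = 0 (mod 11).
  a2 = 2*a1 - a0 mod 11
  a2 = 2*10 - 6 mod 11
  a2 = 20 - 6 mod 11
  a2 = 14 mod 11 = 3
Step 2: The trefoil has determinant 3.
  Number of Fox p-colorings (p prime) is p^2 if p = 3, else p.
  Since 11 does not divide 3, only trivial (constant) colorings exist.
  (So the trial a0 = 6, a1 = 10 with a0 != a1 does NOT extend to a valid coloring of the whole trefoil: the other two crossing relations require 3*(a1 - a0) = 0 (mod 11), which fails.)
  Total colorings = 11
Step 3: a2 = 3, total Fox 11-colorings = 11

3


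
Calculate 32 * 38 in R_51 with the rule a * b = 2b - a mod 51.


32 * 38 = 2*38 - 32 mod 51
= 76 - 32 mod 51
= 44 mod 51 = 44

44


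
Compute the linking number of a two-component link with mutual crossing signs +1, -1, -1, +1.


Step 1: Count positive crossings: 2
Step 2: Count negative crossings: 2
Step 3: Sum of signs = 2 - 2 = 0
Step 4: Linking number = sum/2 = 0/2 = 0

0


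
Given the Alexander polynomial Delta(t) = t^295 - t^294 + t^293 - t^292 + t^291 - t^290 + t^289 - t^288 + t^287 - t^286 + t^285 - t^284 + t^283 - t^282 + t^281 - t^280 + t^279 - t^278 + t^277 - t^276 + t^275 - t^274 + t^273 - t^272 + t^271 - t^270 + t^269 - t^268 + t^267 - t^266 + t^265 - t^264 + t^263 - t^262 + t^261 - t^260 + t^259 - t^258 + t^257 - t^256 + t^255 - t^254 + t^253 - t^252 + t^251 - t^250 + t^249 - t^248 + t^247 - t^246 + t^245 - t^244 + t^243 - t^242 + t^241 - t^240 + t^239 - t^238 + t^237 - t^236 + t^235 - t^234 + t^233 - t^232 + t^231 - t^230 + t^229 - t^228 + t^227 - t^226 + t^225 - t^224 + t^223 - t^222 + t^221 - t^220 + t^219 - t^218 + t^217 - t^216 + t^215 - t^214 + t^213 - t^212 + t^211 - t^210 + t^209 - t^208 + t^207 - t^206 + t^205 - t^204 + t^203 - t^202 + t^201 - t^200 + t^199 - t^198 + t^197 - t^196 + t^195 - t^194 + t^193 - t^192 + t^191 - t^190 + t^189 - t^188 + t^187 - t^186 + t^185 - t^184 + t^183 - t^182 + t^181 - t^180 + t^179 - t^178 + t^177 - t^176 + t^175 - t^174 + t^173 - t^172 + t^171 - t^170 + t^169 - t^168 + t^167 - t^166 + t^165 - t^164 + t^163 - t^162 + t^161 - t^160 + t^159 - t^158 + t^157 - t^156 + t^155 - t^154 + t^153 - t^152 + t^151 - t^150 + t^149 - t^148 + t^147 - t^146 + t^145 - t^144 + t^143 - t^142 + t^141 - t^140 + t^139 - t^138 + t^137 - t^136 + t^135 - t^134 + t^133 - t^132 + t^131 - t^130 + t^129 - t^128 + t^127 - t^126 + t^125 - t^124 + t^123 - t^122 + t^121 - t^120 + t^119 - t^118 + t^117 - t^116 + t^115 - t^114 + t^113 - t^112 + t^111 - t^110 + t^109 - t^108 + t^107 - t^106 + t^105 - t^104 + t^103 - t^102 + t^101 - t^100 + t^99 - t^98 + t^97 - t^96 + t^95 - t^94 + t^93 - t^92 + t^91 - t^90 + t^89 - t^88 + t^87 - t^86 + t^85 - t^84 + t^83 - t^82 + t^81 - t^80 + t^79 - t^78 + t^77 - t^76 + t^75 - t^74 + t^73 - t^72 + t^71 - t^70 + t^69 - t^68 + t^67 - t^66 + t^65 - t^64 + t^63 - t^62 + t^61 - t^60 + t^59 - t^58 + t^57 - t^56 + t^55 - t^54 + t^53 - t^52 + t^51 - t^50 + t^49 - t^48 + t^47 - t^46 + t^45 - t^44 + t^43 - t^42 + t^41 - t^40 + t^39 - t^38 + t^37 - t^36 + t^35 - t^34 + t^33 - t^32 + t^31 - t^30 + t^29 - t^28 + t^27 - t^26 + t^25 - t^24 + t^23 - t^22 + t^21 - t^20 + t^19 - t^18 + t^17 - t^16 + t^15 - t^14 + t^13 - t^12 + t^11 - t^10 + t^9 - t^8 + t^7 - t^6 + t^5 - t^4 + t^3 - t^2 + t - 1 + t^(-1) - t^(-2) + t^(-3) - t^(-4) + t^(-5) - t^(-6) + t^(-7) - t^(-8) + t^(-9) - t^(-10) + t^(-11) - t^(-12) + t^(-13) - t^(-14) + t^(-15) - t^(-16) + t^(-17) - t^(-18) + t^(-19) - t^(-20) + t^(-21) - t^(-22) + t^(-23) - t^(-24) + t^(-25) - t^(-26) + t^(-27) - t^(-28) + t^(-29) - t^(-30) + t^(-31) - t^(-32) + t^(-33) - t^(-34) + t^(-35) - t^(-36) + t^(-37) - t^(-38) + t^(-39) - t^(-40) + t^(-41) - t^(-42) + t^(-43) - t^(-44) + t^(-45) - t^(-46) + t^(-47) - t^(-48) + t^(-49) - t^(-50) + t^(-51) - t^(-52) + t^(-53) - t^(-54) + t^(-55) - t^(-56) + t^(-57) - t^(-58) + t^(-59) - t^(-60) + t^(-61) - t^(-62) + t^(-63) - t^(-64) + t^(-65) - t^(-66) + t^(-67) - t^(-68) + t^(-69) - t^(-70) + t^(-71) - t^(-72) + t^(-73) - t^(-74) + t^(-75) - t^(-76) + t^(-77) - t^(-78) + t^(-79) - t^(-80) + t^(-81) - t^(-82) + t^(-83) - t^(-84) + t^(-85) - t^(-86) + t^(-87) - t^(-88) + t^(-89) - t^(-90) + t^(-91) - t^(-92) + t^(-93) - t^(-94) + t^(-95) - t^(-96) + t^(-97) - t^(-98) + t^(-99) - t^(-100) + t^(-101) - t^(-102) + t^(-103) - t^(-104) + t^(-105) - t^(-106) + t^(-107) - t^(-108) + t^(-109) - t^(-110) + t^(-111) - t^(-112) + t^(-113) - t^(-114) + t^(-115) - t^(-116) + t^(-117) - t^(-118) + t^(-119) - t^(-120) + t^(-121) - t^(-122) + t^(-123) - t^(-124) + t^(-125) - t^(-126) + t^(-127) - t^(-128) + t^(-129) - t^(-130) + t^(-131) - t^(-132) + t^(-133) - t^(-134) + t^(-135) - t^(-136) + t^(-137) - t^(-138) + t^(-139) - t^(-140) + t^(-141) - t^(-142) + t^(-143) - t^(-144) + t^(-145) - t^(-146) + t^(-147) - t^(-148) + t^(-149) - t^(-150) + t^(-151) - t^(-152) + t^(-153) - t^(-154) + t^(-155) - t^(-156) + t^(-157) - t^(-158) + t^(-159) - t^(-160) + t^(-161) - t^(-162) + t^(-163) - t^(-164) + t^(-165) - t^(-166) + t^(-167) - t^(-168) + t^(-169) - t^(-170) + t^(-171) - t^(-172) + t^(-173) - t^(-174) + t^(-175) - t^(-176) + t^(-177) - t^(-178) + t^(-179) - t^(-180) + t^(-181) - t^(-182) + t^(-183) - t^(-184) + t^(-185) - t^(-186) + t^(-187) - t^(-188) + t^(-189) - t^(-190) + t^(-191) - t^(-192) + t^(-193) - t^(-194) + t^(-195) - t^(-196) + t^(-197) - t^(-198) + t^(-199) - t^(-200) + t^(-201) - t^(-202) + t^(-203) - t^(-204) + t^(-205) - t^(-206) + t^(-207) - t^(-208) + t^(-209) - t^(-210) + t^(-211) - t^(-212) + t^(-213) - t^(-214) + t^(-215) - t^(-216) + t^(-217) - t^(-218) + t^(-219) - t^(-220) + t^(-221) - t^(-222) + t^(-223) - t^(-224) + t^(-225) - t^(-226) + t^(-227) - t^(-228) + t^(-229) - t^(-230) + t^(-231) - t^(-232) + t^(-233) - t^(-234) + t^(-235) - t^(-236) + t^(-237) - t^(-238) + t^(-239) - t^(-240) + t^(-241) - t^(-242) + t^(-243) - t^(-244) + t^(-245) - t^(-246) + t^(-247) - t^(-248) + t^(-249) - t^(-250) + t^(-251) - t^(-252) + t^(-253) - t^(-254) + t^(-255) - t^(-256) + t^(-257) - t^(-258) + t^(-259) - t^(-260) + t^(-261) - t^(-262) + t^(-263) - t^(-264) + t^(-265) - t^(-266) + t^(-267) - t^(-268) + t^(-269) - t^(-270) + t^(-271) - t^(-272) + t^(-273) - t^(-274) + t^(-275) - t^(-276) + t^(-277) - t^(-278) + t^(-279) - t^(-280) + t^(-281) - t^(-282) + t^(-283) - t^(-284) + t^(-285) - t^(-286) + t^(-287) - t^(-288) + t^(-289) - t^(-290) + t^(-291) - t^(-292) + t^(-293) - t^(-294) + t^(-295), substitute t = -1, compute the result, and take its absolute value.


Step 1: The polynomial has 591 terms with alternating signs, exponents from 295 down to -295.
Step 2: Substitute t = -1. The i-th term has coefficient (-1)^i and exponent (m-i),
  so its value is (-1)^i * (-1)^(m-i) = (-1)^m = -1 for every i.
Step 3: All 591 terms equal -1, so Delta(-1) = 591 * (-1) = -591
Step 4: |Delta(-1)| = 591

591


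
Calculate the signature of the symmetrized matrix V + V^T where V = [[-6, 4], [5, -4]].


Step 1: V + V^T = [[-12, 9], [9, -8]]
Step 2: trace = -20, det = 15
Step 3: Discriminant = (-20)^2 - 4*15 = 340
Step 4: Eigenvalues: -0.780456, -19.2195
Step 5: Signature = (# positive eigenvalues) - (# negative eigenvalues) = -2

-2


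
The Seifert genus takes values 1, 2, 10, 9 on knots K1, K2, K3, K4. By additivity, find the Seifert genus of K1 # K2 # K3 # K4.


The Seifert genus is additive under connected sum.
Seifert genus(K1 # K2 # K3 # K4) = (1) + (2) + (10) + (9)
= 22

22


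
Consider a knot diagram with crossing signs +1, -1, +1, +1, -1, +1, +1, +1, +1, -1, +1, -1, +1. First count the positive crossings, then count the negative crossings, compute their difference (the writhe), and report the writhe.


Step 1: Count positive crossings (+1).
Positive crossings: 9
Step 2: Count negative crossings (-1).
Negative crossings: 4
Step 3: Writhe = (positive) - (negative)
w = 9 - 4 = 5
Step 4: |w| = 5, and w is positive

5


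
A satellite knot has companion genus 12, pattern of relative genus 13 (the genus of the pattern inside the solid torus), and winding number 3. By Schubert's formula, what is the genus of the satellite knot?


Schubert: g(satellite) = g_rel(pattern) + |winding| * g(companion),
where g_rel(pattern) is the genus of the pattern relative to the solid torus.
= 13 + 3 * 12
= 13 + 36 = 49

49


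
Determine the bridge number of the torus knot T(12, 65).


The bridge number of T(p,q) is min(p,q).
min(12, 65) = 12

12


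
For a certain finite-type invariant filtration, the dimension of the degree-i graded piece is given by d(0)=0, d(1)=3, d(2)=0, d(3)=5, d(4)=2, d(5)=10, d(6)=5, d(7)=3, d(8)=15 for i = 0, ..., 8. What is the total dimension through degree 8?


Total dimension = d(0) + d(1) + ... + d(8)
= 0 + 3 + 0 + 5 + 2 + 10 + 5 + 3 + 15
= 43

43


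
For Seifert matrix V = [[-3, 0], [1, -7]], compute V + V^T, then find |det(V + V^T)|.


Step 1: Form V + V^T where V = [[-3, 0], [1, -7]]
  V^T = [[-3, 1], [0, -7]]
  V + V^T = [[-6, 1], [1, -14]]
Step 2: det(V + V^T) = (-6)*(-14) - 1*1
  = 84 - 1 = 83
Step 3: Knot determinant = |det(V + V^T)| = |83| = 83

83


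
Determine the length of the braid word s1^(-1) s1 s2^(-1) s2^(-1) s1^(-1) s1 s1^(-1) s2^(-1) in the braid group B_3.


The word length counts the number of generators (including inverses).
Listing each generator: s1^(-1), s1, s2^(-1), s2^(-1), s1^(-1), s1, s1^(-1), s2^(-1)
There are 8 generators in this braid word.

8


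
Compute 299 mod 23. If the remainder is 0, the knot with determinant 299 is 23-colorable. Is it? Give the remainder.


Step 1: A knot is p-colorable if and only if p divides its determinant.
Step 2: Compute 299 mod 23.
299 = 13 * 23 + 0
Step 3: 299 mod 23 = 0
Step 4: The knot is 23-colorable: yes

0


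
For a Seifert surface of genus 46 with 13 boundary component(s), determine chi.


chi = 2 - 2g - b
= 2 - 2*46 - 13
= 2 - 92 - 13 = -103

-103


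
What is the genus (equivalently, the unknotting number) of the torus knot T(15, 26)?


For a torus knot T(p,q), both the unknotting number and genus equal (p-1)(q-1)/2.
= (15-1)(26-1)/2
= 14*25/2
= 350/2 = 175

175


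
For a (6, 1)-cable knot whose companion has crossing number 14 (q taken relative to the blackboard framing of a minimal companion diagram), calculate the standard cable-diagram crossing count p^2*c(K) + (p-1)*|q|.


Step 1: Each of the c(K) crossings of the companion diagram becomes p*p = p^2 crossings among the p parallel strands, and each of the |q| twists s_1 s_2 ... s_(p-1) adds (p-1) crossings.
  Crossings = p^2 * c(K) + (p-1)*|q|
Step 2: = 6^2 * 14 + (6-1)*1
Step 3: = 36*14 + 5*1
Step 4: = 504 + 5 = 509

509


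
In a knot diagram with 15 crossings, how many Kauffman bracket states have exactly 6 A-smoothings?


We choose which 6 of 15 crossings get A-smoothings.
C(15, 6) = 15! / (6! * 9!)
= 5005

5005


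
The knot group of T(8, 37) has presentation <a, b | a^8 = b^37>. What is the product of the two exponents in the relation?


The relation is a^8 = b^37.
Product of exponents = 8 * 37
= 296

296


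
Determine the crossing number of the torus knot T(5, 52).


For a torus knot T(p, q) with gcd(p,q)=1,
the crossing number is min(p*(q-1), q*(p-1)).
p*(q-1) = 5*51 = 255
q*(p-1) = 52*4 = 208
min(255, 208) = 208

208


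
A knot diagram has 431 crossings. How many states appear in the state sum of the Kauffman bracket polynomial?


Each crossing contributes 2 choices (A-smoothing or B-smoothing).
Total states = 2^431 = 5545339388241629719156828368286167406872874150751633150340959161229242615611251246079948812208279156194782421922807143657948315648

5545339388241629719156828368286167406872874150751633150340959161229242615611251246079948812208279156194782421922807143657948315648


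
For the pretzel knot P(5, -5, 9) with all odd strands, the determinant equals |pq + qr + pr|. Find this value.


Step 1: Compute pq + qr + pr.
pq = 5*(-5) = -25
qr = (-5)*9 = -45
pr = 5*9 = 45
pq + qr + pr = -25 + (-45) + 45 = -25
Step 2: Take absolute value.
det(P(5,-5,9)) = |-25| = 25

25


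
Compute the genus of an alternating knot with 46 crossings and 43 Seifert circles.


For alternating knots, g = (c - s + 1)/2.
= (46 - 43 + 1)/2
= 4/2 = 2

2


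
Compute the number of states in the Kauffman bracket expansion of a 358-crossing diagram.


Each crossing contributes 2 choices (A-smoothing or B-smoothing).
Total states = 2^358 = 587135645693458306972370149197334256843920637227079967676822742883052256278652110865924749596192175757983744

587135645693458306972370149197334256843920637227079967676822742883052256278652110865924749596192175757983744


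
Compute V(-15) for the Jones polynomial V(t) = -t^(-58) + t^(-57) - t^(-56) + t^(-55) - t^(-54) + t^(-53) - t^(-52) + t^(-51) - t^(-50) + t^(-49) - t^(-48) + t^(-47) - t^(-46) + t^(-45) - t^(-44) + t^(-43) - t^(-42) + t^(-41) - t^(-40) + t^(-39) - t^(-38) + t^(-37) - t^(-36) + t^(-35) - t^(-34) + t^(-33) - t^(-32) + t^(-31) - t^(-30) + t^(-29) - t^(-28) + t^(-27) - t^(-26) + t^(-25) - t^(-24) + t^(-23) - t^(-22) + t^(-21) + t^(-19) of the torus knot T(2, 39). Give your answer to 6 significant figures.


Substituting t = -15 into V(t) = -t^(-58) + t^(-57) - t^(-56) + t^(-55) - t^(-54) + t^(-53) - t^(-52) + t^(-51) - t^(-50) + t^(-49) - t^(-48) + t^(-47) - t^(-46) + t^(-45) - t^(-44) + t^(-43) - t^(-42) + t^(-41) - t^(-40) + t^(-39) - t^(-38) + t^(-37) - t^(-36) + t^(-35) - t^(-34) + t^(-33) - t^(-32) + t^(-31) - t^(-30) + t^(-29) - t^(-28) + t^(-27) - t^(-26) + t^(-25) - t^(-24) + t^(-23) - t^(-22) + t^(-21) + t^(-19):
  (-)t^(-58) = -6.11937e-69
  (+)t^(-57) = -9.17906e-68
  (-)t^(-56) = -1.37686e-66
  (+)t^(-55) = -2.06529e-65
  (-)t^(-54) = -3.09793e-64
  (+)t^(-53) = -4.6469e-63
  (-)t^(-52) = -6.97035e-62
  (+)t^(-51) = -1.04555e-60
  (-)t^(-50) = -1.56833e-59
  (+)t^(-49) = -2.35249e-58
  (-)t^(-48) = -3.52874e-57
  (+)t^(-47) = -5.29311e-56
  (-)t^(-46) = -7.93966e-55
  (+)t^(-45) = -1.19095e-53
  (-)t^(-44) = -1.78642e-52
  (+)t^(-43) = -2.67964e-51
  (-)t^(-42) = -4.01945e-50
  (+)t^(-41) = -6.02918e-49
  (-)t^(-40) = -9.04377e-48
  (+)t^(-39) = -1.35657e-46
  (-)t^(-38) = -2.03485e-45
  (+)t^(-37) = -3.05227e-44
  (-)t^(-36) = -4.57841e-43
  (+)t^(-35) = -6.86761e-42
  (-)t^(-34) = -1.03014e-40
  (+)t^(-33) = -1.54521e-39
  (-)t^(-32) = -2.31782e-38
  (+)t^(-31) = -3.47673e-37
  (-)t^(-30) = -5.2151e-36
  (+)t^(-29) = -7.82264e-35
  (-)t^(-28) = -1.1734e-33
  (+)t^(-27) = -1.76009e-32
  (-)t^(-26) = -2.64014e-31
  (+)t^(-25) = -3.96021e-30
  (-)t^(-24) = -5.94032e-29
  (+)t^(-23) = -8.91048e-28
  (-)t^(-22) = -1.33657e-26
  (+)t^(-21) = -2.00486e-25
  (+)t^(-19) = -4.51093e-23
Sum = (-6.11937e-69) + (-9.17906e-68) + (-1.37686e-66) + (-2.06529e-65) + (-3.09793e-64) + (-4.6469e-63) + (-6.97035e-62) + (-1.04555e-60) + (-1.56833e-59) + (-2.35249e-58) + (-3.52874e-57) + (-5.29311e-56) + (-7.93966e-55) + (-1.19095e-53) + (-1.78642e-52) + (-2.67964e-51) + (-4.01945e-50) + (-6.02918e-49) + (-9.04377e-48) + (-1.35657e-46) + (-2.03485e-45) + (-3.05227e-44) + (-4.57841e-43) + (-6.86761e-42) + (-1.03014e-40) + (-1.54521e-39) + (-2.31782e-38) + (-3.47673e-37) + (-5.2151e-36) + (-7.82264e-35) + (-1.1734e-33) + (-1.76009e-32) + (-2.64014e-31) + (-3.96021e-30) + (-5.94032e-29) + (-8.91048e-28) + (-1.33657e-26) + (-2.00486e-25) + (-4.51093e-23)
= -4.532410516e-23
Rounded to 6 significant figures: -4.53241e-23

-4.53241e-23


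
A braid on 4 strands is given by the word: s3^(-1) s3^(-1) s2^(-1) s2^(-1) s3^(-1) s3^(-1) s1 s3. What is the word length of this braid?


The word length counts the number of generators (including inverses).
Listing each generator: s3^(-1), s3^(-1), s2^(-1), s2^(-1), s3^(-1), s3^(-1), s1, s3
There are 8 generators in this braid word.

8


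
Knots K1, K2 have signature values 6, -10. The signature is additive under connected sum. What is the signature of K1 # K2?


The signature is additive under connected sum.
signature(K1 # K2) = (6) + (-10)
= -4

-4


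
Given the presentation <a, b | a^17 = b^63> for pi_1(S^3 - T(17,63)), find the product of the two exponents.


The relation is a^17 = b^63.
Product of exponents = 17 * 63
= 1071

1071


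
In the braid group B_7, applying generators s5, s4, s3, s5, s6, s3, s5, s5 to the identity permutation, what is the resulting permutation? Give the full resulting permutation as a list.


Starting with identity [1, 2, 3, 4, 5, 6, 7].
Apply generators in sequence:
  After s5: [1, 2, 3, 4, 6, 5, 7]
  After s4: [1, 2, 3, 6, 4, 5, 7]
  After s3: [1, 2, 6, 3, 4, 5, 7]
  After s5: [1, 2, 6, 3, 5, 4, 7]
  After s6: [1, 2, 6, 3, 5, 7, 4]
  After s3: [1, 2, 3, 6, 5, 7, 4]
  After s5: [1, 2, 3, 6, 7, 5, 4]
  After s5: [1, 2, 3, 6, 5, 7, 4]
Final permutation: [1, 2, 3, 6, 5, 7, 4]

[1, 2, 3, 6, 5, 7, 4]


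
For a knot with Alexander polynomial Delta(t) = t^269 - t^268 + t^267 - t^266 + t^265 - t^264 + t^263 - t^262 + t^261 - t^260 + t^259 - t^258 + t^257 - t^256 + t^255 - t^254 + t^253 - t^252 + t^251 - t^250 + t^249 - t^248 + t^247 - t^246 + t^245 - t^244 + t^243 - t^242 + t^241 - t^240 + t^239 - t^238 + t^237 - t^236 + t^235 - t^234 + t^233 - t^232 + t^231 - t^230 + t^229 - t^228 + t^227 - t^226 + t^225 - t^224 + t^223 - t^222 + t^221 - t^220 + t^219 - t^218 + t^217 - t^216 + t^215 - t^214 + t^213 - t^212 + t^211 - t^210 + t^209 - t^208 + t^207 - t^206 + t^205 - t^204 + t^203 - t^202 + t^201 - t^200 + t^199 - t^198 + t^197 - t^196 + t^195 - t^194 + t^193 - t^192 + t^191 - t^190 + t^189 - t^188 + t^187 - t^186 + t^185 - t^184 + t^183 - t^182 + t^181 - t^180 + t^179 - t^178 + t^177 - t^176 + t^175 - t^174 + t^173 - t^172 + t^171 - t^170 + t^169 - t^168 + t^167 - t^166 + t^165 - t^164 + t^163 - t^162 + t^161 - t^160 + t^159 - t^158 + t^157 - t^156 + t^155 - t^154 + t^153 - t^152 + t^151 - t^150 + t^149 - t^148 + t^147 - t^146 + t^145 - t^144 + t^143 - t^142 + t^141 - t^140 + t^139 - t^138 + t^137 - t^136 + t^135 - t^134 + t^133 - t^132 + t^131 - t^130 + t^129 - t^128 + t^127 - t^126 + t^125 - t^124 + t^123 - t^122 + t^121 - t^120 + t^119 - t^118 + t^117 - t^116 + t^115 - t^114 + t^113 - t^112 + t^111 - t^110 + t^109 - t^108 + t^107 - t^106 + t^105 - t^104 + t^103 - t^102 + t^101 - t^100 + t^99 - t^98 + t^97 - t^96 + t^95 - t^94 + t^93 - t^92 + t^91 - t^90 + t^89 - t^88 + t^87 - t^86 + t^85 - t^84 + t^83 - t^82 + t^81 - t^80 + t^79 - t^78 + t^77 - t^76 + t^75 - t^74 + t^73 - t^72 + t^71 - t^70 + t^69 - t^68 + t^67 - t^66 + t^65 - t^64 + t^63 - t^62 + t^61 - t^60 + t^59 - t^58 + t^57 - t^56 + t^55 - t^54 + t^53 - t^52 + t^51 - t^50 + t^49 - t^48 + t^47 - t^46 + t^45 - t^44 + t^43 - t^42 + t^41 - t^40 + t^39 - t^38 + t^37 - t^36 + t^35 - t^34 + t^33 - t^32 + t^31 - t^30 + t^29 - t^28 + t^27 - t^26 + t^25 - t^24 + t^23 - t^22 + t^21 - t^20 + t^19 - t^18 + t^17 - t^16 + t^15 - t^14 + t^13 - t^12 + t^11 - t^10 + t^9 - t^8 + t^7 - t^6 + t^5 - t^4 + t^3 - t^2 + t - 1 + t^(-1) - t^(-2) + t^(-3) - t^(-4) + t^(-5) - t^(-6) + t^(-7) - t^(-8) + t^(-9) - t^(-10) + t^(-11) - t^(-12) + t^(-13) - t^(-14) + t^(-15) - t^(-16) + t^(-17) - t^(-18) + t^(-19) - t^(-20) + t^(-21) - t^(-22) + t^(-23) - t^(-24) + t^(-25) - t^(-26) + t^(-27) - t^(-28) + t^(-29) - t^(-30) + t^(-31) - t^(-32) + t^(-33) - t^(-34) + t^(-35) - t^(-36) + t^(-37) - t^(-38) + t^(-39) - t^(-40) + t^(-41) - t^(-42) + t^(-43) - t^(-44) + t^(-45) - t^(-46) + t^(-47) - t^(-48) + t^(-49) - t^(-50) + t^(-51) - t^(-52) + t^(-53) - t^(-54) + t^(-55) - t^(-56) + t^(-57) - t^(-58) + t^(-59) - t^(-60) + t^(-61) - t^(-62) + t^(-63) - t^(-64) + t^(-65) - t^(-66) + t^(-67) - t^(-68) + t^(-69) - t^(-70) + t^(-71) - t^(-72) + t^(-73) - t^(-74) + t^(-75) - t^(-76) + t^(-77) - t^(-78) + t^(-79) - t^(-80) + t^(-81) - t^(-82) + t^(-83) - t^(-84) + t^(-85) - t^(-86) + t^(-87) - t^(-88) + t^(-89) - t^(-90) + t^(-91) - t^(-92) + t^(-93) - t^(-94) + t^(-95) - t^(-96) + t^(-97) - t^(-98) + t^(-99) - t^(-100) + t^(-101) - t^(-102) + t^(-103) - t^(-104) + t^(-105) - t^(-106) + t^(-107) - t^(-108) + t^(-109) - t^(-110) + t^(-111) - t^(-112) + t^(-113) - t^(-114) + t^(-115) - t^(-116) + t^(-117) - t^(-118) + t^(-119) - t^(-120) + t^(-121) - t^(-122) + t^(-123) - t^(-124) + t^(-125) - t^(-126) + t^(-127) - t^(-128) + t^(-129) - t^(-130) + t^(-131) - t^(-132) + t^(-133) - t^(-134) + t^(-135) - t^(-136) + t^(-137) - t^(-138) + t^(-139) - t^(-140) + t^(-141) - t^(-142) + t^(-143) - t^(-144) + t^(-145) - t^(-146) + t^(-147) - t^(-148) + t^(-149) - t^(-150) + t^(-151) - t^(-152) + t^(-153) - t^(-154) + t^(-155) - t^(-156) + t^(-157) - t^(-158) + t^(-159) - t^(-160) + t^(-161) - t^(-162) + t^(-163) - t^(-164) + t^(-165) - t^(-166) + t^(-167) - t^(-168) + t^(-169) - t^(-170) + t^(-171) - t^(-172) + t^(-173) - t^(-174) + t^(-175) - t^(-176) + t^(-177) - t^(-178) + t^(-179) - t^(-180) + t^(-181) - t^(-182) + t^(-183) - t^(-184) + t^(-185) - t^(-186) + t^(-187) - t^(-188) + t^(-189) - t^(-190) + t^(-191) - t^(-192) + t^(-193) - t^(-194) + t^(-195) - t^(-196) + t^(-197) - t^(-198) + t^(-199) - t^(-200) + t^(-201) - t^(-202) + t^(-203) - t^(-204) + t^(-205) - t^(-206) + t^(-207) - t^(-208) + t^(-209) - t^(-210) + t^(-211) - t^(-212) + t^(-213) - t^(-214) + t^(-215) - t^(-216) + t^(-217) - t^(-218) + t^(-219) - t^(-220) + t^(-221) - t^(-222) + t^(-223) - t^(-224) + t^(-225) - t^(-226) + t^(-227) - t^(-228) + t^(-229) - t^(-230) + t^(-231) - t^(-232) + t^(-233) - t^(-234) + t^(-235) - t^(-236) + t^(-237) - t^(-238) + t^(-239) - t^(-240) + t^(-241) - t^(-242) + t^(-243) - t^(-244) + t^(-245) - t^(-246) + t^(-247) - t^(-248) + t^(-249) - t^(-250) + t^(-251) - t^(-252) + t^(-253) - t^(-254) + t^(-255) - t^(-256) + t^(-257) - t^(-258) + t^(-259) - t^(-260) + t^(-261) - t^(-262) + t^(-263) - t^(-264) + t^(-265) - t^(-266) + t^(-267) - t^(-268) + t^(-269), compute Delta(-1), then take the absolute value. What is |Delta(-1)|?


Step 1: The polynomial has 539 terms with alternating signs, exponents from 269 down to -269.
Step 2: Substitute t = -1. The i-th term has coefficient (-1)^i and exponent (m-i),
  so its value is (-1)^i * (-1)^(m-i) = (-1)^m = -1 for every i.
Step 3: All 539 terms equal -1, so Delta(-1) = 539 * (-1) = -539
Step 4: |Delta(-1)| = 539

539


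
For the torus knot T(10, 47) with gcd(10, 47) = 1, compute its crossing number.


For a torus knot T(p, q) with gcd(p,q)=1,
the crossing number is min(p*(q-1), q*(p-1)).
p*(q-1) = 10*46 = 460
q*(p-1) = 47*9 = 423
min(460, 423) = 423

423


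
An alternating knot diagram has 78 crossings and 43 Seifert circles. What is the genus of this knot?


For alternating knots, g = (c - s + 1)/2.
= (78 - 43 + 1)/2
= 36/2 = 18

18


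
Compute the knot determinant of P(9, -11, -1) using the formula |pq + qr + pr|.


Step 1: Compute pq + qr + pr.
pq = 9*(-11) = -99
qr = (-11)*(-1) = 11
pr = 9*(-1) = -9
pq + qr + pr = -99 + 11 + (-9) = -97
Step 2: Take absolute value.
det(P(9,-11,-1)) = |-97| = 97

97


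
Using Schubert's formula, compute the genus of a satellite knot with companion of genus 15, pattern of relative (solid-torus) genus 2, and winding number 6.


Schubert: g(satellite) = g_rel(pattern) + |winding| * g(companion),
where g_rel(pattern) is the genus of the pattern relative to the solid torus.
= 2 + 6 * 15
= 2 + 90 = 92

92


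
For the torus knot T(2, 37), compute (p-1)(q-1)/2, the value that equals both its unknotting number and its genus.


For a torus knot T(p,q), both the unknotting number and genus equal (p-1)(q-1)/2.
= (2-1)(37-1)/2
= 1*36/2
= 36/2 = 18

18


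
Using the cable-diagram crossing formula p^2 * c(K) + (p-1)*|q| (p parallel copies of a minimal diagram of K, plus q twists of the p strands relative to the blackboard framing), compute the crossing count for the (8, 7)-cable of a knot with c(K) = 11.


Step 1: Each of the c(K) crossings of the companion diagram becomes p*p = p^2 crossings among the p parallel strands, and each of the |q| twists s_1 s_2 ... s_(p-1) adds (p-1) crossings.
  Crossings = p^2 * c(K) + (p-1)*|q|
Step 2: = 8^2 * 11 + (8-1)*7
Step 3: = 64*11 + 7*7
Step 4: = 704 + 49 = 753

753


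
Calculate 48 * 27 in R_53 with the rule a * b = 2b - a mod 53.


48 * 27 = 2*27 - 48 mod 53
= 54 - 48 mod 53
= 6 mod 53 = 6

6


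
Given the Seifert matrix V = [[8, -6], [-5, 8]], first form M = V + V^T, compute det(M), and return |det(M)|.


Step 1: Form V + V^T where V = [[8, -6], [-5, 8]]
  V^T = [[8, -5], [-6, 8]]
  V + V^T = [[16, -11], [-11, 16]]
Step 2: det(V + V^T) = 16*16 - (-11)*(-11)
  = 256 - 121 = 135
Step 3: Knot determinant = |det(V + V^T)| = |135| = 135

135


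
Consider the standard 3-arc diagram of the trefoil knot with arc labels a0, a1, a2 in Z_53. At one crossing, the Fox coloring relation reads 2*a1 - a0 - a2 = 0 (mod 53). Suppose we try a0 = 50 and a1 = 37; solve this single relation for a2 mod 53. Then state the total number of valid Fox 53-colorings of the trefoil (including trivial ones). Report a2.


Step 1: Apply the given crossing relation 2*a1 - a0 - a2 = 0 (mod 53).
  a2 = 2*a1 - a0 mod 53
  a2 = 2*37 - 50 mod 53
  a2 = 74 - 50 mod 53
  a2 = 24 mod 53 = 24
Step 2: The trefoil has determinant 3.
  Number of Fox p-colorings (p prime) is p^2 if p = 3, else p.
  Since 53 does not divide 3, only trivial (constant) colorings exist.
  (So the trial a0 = 50, a1 = 37 with a0 != a1 does NOT extend to a valid coloring of the whole trefoil: the other two crossing relations require 3*(a1 - a0) = 0 (mod 53), which fails.)
  Total colorings = 53
Step 3: a2 = 24, total Fox 53-colorings = 53

24


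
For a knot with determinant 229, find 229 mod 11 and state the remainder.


Step 1: A knot is p-colorable if and only if p divides its determinant.
Step 2: Compute 229 mod 11.
229 = 20 * 11 + 9
Step 3: 229 mod 11 = 9
Step 4: The knot is 11-colorable: no

9


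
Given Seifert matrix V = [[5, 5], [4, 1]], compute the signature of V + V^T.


Step 1: V + V^T = [[10, 9], [9, 2]]
Step 2: trace = 12, det = -61
Step 3: Discriminant = 12^2 - 4*(-61) = 388
Step 4: Eigenvalues: 15.8489, -3.84886
Step 5: Signature = (# positive eigenvalues) - (# negative eigenvalues) = 0

0


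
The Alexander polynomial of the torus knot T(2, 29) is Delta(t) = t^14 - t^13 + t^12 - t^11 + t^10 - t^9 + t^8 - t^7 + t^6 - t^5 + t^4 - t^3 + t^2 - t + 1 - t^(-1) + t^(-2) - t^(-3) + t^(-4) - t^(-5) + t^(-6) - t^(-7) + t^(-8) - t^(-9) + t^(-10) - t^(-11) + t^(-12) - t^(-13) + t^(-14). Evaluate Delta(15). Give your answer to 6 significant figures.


Substituting t = 15 into Delta(t) = t^14 - t^13 + t^12 - t^11 + t^10 - t^9 + t^8 - t^7 + t^6 - t^5 + t^4 - t^3 + t^2 - t + 1 - t^(-1) + t^(-2) - t^(-3) + t^(-4) - t^(-5) + t^(-6) - t^(-7) + t^(-8) - t^(-9) + t^(-10) - t^(-11) + t^(-12) - t^(-13) + t^(-14):
Term values: (29192926025390624) + (-1946195068359375) + (129746337890625) + (-8649755859375) + (576650390625) + (-38443359375) + (2562890625) + (-170859375) + (11390625) + (-759375) + (50625) + (-3375) + (225) + (-15) + (1) + (-0.0666667) + (0.00444444) + (-0.000296296) + (1.97531e-05) + (-1.31687e-06) + (8.77915e-08) + (-5.85277e-09) + (3.90184e-10) + (-2.60123e-11) + (1.73415e-12) + (-1.1561e-13) + (7.70735e-15) + (-5.13823e-16) + (3.42549e-17)
Sum = 2.736836815e+16
Rounded to 6 significant figures: 2.73684e+16

2.73684e+16


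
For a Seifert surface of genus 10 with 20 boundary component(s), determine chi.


chi = 2 - 2g - b
= 2 - 2*10 - 20
= 2 - 20 - 20 = -38

-38


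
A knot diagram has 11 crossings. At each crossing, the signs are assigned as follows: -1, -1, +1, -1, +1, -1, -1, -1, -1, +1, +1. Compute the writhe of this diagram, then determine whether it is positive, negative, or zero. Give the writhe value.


Step 1: Count positive crossings (+1).
Positive crossings: 4
Step 2: Count negative crossings (-1).
Negative crossings: 7
Step 3: Writhe = (positive) - (negative)
w = 4 - 7 = -3
Step 4: |w| = 3, and w is negative

-3


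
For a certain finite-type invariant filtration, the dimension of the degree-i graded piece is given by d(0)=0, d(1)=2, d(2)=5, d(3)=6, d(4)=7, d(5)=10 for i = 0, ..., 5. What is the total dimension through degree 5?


Total dimension = d(0) + d(1) + ... + d(5)
= 0 + 2 + 5 + 6 + 7 + 10
= 30

30


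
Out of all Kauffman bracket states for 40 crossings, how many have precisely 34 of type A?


We choose which 34 of 40 crossings get A-smoothings.
C(40, 34) = 40! / (34! * 6!)
= 3838380

3838380


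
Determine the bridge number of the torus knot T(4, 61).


The bridge number of T(p,q) is min(p,q).
min(4, 61) = 4

4


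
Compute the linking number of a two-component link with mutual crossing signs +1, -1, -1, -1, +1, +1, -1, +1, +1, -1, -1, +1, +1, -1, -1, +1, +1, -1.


Step 1: Count positive crossings: 9
Step 2: Count negative crossings: 9
Step 3: Sum of signs = 9 - 9 = 0
Step 4: Linking number = sum/2 = 0/2 = 0

0


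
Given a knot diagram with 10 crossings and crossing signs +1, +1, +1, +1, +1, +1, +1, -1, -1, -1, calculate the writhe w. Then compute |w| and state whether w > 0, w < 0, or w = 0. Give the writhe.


Step 1: Count positive crossings (+1).
Positive crossings: 7
Step 2: Count negative crossings (-1).
Negative crossings: 3
Step 3: Writhe = (positive) - (negative)
w = 7 - 3 = 4
Step 4: |w| = 4, and w is positive

4


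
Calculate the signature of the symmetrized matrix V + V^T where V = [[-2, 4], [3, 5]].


Step 1: V + V^T = [[-4, 7], [7, 10]]
Step 2: trace = 6, det = -89
Step 3: Discriminant = 6^2 - 4*(-89) = 392
Step 4: Eigenvalues: 12.8995, -6.89949
Step 5: Signature = (# positive eigenvalues) - (# negative eigenvalues) = 0

0


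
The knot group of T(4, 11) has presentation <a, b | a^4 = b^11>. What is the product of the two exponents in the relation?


The relation is a^4 = b^11.
Product of exponents = 4 * 11
= 44

44


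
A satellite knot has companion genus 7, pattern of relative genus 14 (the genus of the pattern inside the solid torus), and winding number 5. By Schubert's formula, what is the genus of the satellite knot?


Schubert: g(satellite) = g_rel(pattern) + |winding| * g(companion),
where g_rel(pattern) is the genus of the pattern relative to the solid torus.
= 14 + 5 * 7
= 14 + 35 = 49

49


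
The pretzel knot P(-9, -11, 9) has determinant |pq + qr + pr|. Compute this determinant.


Step 1: Compute pq + qr + pr.
pq = (-9)*(-11) = 99
qr = (-11)*9 = -99
pr = (-9)*9 = -81
pq + qr + pr = 99 + (-99) + (-81) = -81
Step 2: Take absolute value.
det(P(-9,-11,9)) = |-81| = 81

81


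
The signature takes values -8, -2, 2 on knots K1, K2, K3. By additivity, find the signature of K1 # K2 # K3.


The signature is additive under connected sum.
signature(K1 # K2 # K3) = (-8) + (-2) + (2)
= -8

-8


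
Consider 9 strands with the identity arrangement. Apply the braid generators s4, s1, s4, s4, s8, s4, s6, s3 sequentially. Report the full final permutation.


Starting with identity [1, 2, 3, 4, 5, 6, 7, 8, 9].
Apply generators in sequence:
  After s4: [1, 2, 3, 5, 4, 6, 7, 8, 9]
  After s1: [2, 1, 3, 5, 4, 6, 7, 8, 9]
  After s4: [2, 1, 3, 4, 5, 6, 7, 8, 9]
  After s4: [2, 1, 3, 5, 4, 6, 7, 8, 9]
  After s8: [2, 1, 3, 5, 4, 6, 7, 9, 8]
  After s4: [2, 1, 3, 4, 5, 6, 7, 9, 8]
  After s6: [2, 1, 3, 4, 5, 7, 6, 9, 8]
  After s3: [2, 1, 4, 3, 5, 7, 6, 9, 8]
Final permutation: [2, 1, 4, 3, 5, 7, 6, 9, 8]

[2, 1, 4, 3, 5, 7, 6, 9, 8]


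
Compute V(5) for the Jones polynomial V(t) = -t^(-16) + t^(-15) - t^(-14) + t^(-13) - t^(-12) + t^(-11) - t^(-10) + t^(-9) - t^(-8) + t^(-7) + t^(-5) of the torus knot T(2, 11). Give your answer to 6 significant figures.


Substituting t = 5 into V(t) = -t^(-16) + t^(-15) - t^(-14) + t^(-13) - t^(-12) + t^(-11) - t^(-10) + t^(-9) - t^(-8) + t^(-7) + t^(-5):
  (-)t^(-16) = -6.5536e-12
  (+)t^(-15) = 3.2768e-11
  (-)t^(-14) = -1.6384e-10
  (+)t^(-13) = 8.192e-10
  (-)t^(-12) = -4.096e-09
  (+)t^(-11) = 2.048e-08
  (-)t^(-10) = -1.024e-07
  (+)t^(-9) = 5.12e-07
  (-)t^(-8) = -2.56e-06
  (+)t^(-7) = 1.28e-05
  (+)t^(-5) = 0.00032
Sum = (-6.5536e-12) + (3.2768e-11) + (-1.6384e-10) + (8.192e-10) + (-4.096e-09) + (2.048e-08) + (-1.024e-07) + (5.12e-07) + (-2.56e-06) + (1.28e-05) + (0.00032)
= 0.0003306666656
Rounded to 6 significant figures: 0.000330667

0.000330667


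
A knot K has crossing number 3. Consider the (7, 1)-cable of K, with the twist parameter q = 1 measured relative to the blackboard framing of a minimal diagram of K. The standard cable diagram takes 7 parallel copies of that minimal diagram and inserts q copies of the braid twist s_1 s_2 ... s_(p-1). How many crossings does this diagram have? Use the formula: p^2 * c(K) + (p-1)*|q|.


Step 1: Each of the c(K) crossings of the companion diagram becomes p*p = p^2 crossings among the p parallel strands, and each of the |q| twists s_1 s_2 ... s_(p-1) adds (p-1) crossings.
  Crossings = p^2 * c(K) + (p-1)*|q|
Step 2: = 7^2 * 3 + (7-1)*1
Step 3: = 49*3 + 6*1
Step 4: = 147 + 6 = 153

153


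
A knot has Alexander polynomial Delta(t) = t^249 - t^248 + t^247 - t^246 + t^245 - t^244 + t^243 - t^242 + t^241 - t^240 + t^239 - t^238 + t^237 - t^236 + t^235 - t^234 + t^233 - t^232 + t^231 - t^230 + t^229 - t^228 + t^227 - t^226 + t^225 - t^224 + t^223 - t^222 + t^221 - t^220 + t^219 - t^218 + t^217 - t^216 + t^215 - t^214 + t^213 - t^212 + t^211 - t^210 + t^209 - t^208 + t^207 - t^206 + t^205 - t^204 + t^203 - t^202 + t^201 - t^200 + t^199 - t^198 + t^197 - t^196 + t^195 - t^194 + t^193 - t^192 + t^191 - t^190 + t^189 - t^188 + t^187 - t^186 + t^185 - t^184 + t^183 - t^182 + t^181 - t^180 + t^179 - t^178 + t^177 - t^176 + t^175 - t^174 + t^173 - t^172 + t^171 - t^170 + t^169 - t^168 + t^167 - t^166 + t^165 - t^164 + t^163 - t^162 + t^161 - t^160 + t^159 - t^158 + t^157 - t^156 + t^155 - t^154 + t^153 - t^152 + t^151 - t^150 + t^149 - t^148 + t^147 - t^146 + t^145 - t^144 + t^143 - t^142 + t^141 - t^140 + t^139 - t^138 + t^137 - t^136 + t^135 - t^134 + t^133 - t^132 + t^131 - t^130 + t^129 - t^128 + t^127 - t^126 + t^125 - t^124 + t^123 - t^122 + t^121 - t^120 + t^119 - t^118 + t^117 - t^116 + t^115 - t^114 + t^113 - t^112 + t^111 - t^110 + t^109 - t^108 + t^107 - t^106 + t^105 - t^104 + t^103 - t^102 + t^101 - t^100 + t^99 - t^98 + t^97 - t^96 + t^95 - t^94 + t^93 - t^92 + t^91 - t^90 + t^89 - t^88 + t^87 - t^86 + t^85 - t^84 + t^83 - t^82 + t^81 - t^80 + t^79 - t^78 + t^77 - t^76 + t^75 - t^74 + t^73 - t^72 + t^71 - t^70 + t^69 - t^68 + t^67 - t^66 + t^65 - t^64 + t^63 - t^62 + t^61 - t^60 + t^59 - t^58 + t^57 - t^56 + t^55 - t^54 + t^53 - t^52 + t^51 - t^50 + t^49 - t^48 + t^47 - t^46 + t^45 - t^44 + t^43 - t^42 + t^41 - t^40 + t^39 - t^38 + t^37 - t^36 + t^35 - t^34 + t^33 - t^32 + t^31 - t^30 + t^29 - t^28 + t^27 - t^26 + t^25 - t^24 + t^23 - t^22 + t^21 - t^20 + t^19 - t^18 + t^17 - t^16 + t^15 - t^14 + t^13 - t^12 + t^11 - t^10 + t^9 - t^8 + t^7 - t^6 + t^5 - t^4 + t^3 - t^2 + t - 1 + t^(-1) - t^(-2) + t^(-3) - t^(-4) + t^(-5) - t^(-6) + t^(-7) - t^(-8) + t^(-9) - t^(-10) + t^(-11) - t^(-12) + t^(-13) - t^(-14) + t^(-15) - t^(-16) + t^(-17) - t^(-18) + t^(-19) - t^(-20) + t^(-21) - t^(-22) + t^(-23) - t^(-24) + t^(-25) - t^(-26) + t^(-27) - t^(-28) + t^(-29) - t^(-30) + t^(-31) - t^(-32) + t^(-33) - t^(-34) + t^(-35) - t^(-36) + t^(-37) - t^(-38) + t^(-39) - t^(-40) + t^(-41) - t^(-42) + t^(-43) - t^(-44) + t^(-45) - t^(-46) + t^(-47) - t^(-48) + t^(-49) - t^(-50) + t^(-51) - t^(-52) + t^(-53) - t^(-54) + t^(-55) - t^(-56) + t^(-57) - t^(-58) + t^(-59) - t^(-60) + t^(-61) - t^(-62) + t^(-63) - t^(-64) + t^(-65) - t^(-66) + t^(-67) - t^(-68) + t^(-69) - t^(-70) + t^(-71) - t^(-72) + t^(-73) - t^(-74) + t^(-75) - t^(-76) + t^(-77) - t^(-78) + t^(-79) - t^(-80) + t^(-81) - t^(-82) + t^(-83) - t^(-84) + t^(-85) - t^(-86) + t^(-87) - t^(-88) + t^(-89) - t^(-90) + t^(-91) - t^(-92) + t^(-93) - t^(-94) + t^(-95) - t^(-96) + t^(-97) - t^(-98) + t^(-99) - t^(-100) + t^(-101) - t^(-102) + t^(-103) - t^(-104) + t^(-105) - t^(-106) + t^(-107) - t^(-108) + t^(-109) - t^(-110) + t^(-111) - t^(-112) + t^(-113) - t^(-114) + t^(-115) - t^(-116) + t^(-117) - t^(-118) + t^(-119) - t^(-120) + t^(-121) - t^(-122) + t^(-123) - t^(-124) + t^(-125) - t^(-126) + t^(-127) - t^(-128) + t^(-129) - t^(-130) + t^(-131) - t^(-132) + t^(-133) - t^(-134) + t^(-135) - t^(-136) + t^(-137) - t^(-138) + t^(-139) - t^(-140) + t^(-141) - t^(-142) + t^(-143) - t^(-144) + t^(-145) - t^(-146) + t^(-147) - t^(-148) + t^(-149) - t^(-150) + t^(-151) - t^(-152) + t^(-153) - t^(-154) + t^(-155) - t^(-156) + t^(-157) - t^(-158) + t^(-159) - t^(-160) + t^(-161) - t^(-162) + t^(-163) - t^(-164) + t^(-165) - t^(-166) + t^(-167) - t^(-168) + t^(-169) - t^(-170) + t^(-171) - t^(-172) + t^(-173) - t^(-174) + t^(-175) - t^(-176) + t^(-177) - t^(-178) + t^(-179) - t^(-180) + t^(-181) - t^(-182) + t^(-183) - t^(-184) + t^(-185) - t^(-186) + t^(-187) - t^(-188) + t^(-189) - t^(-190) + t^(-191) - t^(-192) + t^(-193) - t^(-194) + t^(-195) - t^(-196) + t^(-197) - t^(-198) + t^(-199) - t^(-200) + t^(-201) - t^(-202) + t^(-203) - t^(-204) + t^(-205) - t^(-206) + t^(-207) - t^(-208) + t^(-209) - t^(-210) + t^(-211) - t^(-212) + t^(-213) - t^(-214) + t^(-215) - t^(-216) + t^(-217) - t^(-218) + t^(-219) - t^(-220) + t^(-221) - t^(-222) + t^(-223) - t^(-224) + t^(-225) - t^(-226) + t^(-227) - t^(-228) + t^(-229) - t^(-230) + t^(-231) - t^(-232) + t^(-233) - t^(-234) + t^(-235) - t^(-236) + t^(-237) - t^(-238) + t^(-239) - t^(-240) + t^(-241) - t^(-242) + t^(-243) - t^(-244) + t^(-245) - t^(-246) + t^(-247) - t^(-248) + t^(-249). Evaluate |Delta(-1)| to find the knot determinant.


Step 1: The polynomial has 499 terms with alternating signs, exponents from 249 down to -249.
Step 2: Substitute t = -1. The i-th term has coefficient (-1)^i and exponent (m-i),
  so its value is (-1)^i * (-1)^(m-i) = (-1)^m = -1 for every i.
Step 3: All 499 terms equal -1, so Delta(-1) = 499 * (-1) = -499
Step 4: |Delta(-1)| = 499

499
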